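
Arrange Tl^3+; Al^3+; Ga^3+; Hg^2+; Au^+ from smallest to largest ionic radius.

Tabulating Z and e⁻: Al^3+: 10 e⁻, Z=13, Ga^3+: 28 e⁻, Z=31, Tl^3+: 78 e⁻, Z=81, Hg^2+: 78 e⁻, Z=80, Au^+: 78 e⁻, Z=79. Al^3+ < Ga^3+ (same group, 1 shell fewer); Ga^3+ < Tl^3+ (same group, period 4 vs 6); Tl^3+ < Hg^2+ (both 78 e⁻, Z=81>80); Hg^2+ < Au^+ (isoelectronic, higher Z=80 is smaller).

Al^3+ < Ga^3+ < Tl^3+ < Hg^2+ < Au^+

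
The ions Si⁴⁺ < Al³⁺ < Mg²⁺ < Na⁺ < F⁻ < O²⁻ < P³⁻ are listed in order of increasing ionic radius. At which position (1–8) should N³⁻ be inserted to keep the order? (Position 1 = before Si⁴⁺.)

Tabulating Z and e⁻: Si⁴⁺: 10 e⁻, Z=14, Al³⁺: 10 e⁻, Z=13, Mg²⁺: 10 e⁻, Z=12, Na⁺: 10 e⁻, Z=11, F⁻: 10 e⁻, Z=9, O²⁻: 10 e⁻, Z=8, N³⁻: 10 e⁻, Z=7, P³⁻: 18 e⁻, Z=15. Si⁴⁺ < Al³⁺ (isoelectronic, higher Z=14 is smaller); Al³⁺ < Mg²⁺ (both 10 e⁻, Z=13>12); Mg²⁺ < Na⁺ (both 10 e⁻, Z=12>11); Na⁺ < F⁻ (isoelectronic, higher Z=11 is smaller); F⁻ < O²⁻ (isoelectronic, higher Z=9 is smaller); O²⁻ < N³⁻ (both 10 e⁻, Z=8>7); N³⁻ < P³⁻ (same group, period 2 vs 3).
The complete sequence is Si⁴⁺ < Al³⁺ < Mg²⁺ < Na⁺ < F⁻ < O²⁻ < N³⁻ < P³⁻. N³⁻ sits at position 7.

7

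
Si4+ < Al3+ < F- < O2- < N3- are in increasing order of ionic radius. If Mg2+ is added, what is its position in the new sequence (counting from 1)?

3

Each ion has 10 electrons. The ranking follows nuclear charge in reverse — greater Z gives a smaller radius. Si4+ (Z=14), Al3+ (Z=13), Mg2+ (Z=12), F- (Z=9), O2- (Z=8), N3- (Z=7).
The complete sequence is Si4+ < Al3+ < Mg2+ < F- < O2- < N3-. Mg2+ sits at position 3.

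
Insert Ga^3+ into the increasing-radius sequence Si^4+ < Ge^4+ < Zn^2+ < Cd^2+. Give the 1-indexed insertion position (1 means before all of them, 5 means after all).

3

Tabulating Z and e⁻: Si^4+: 10 e⁻, Z=14, Ge^4+: 28 e⁻, Z=32, Ga^3+: 28 e⁻, Z=31, Zn^2+: 28 e⁻, Z=30, Cd^2+: 46 e⁻, Z=48. Si^4+ < Ge^4+ (same group, 1 shell fewer); Ge^4+ < Ga^3+ (both 28 e⁻, Z=32>31); Ga^3+ < Zn^2+ (both 28 e⁻, Z=31>30); Zn^2+ < Cd^2+ (same group, 1 shell fewer).
Putting Ga^3+ in gives Si^4+ < Ge^4+ < Ga^3+ < Zn^2+ < Cd^2+; it lands at slot 3.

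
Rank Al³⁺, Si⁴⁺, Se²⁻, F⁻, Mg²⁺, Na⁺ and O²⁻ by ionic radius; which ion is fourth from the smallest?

Work out protons and electrons: Si⁴⁺ has 10 e⁻ (Z=14), Al³⁺ has 10 e⁻ (Z=13), Mg²⁺ has 10 e⁻ (Z=12), Na⁺ has 10 e⁻ (Z=11), F⁻ has 10 e⁻ (Z=9), O²⁻ has 10 e⁻ (Z=8), Se²⁻ has 36 e⁻ (Z=34). Si⁴⁺ < Al³⁺ (both 10 e⁻, Z=14>13); Al³⁺ < Mg²⁺ (both 10 e⁻, Z=13>12); Mg²⁺ < Na⁺ (both 10 e⁻, Z=12>11); Na⁺ < F⁻ (isoelectronic, higher Z=11 is smaller); F⁻ < O²⁻ (isoelectronic, higher Z=9 is smaller); O²⁻ < Se²⁻ (same group, period 2 vs 4).
Ordering: Si⁴⁺ < Al³⁺ < Mg²⁺ < Na⁺ < F⁻ < O²⁻ < Se²⁻. The fourth smallest is Na⁺.

Na⁺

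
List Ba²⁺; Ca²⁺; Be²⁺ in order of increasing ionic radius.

Be²⁺ < Ca²⁺ < Ba²⁺

These ions sit in one column with identical charge. Each step down the periodic table adds a principal shell, increasing the radius.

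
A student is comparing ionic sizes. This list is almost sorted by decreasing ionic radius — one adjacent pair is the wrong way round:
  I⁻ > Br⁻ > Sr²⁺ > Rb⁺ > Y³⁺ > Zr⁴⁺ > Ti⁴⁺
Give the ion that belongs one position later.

Sr²⁺

Compare adjacent ions: both have 36 electrons but Z(Sr)=38 > Z(Rb)=37, so Sr²⁺ should be the smaller of the two — yet in this decreasing list Sr²⁺ sits before Rb⁺. Nothing else is reversed, so Sr²⁺ should move one place to the right.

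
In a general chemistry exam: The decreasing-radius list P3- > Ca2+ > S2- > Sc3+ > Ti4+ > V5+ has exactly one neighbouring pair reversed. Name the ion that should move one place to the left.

The pair Ca2+, S2- is the wrong way round — they are isoelectronic (18 e⁻) and Ca has more protons than S (20 vs 16), making Ca2+ smaller. All other adjacent pairs agree with periodic trends, so S2- is the misplaced ion.

S2-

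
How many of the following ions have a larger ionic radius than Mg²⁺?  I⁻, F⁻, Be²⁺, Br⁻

First list Z and electron count for each: Be²⁺ (Z=4, 2 e⁻), Mg²⁺ (Z=12, 10 e⁻), F⁻ (Z=9, 10 e⁻), Br⁻ (Z=35, 36 e⁻), I⁻ (Z=53, 54 e⁻). Be²⁺ < Mg²⁺ (same group, period 2 vs 3); Mg²⁺ < F⁻ (both 10 e⁻, Z=12>9); F⁻ < Br⁻ (same group, 2 shells fewer); Br⁻ < I⁻ (same group, period 4 vs 5).
Overall: Be²⁺ < Mg²⁺ < F⁻ < Br⁻ < I⁻. Mg²⁺ has 1 below it and 3 above. That's 3.

3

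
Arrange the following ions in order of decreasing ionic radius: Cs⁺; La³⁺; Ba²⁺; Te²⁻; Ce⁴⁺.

Te²⁻ > Cs⁺ > Ba²⁺ > La³⁺ > Ce⁴⁺

Isoelectronic series (54 e⁻ each). Size is set by nuclear charge: more protons means a smaller ion. Ce⁴⁺ (Z=58), La³⁺ (Z=57), Ba²⁺ (Z=56), Cs⁺ (Z=55), Te²⁻ (Z=52).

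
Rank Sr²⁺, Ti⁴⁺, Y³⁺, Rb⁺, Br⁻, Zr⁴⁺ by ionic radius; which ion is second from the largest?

Rb⁺

Electron counts and nuclear charges: Ti⁴⁺ has 18 e⁻ (Z=22), Zr⁴⁺ has 36 e⁻ (Z=40), Y³⁺ has 36 e⁻ (Z=39), Sr²⁺ has 36 e⁻ (Z=38), Rb⁺ has 36 e⁻ (Z=37), Br⁻ has 36 e⁻ (Z=35). Ti⁴⁺ < Zr⁴⁺ (same group, 1 shell fewer); Zr⁴⁺ < Y³⁺ (both 36 e⁻, Z=40>39); Y³⁺ < Sr²⁺ (isoelectronic, higher Z=39 is smaller); Sr²⁺ < Rb⁺ (both 36 e⁻, Z=38>37); Rb⁺ < Br⁻ (isoelectronic, higher Z=37 is smaller).
Ordering: Ti⁴⁺ < Zr⁴⁺ < Y³⁺ < Sr²⁺ < Rb⁺ < Br⁻. The second largest is Rb⁺.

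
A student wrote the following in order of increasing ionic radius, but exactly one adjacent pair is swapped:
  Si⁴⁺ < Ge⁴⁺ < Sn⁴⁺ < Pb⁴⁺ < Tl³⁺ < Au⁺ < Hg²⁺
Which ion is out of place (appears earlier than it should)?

Compare adjacent ions: both have 78 electrons but Z(Hg)=80 > Z(Au)=79, so Hg²⁺ should be the smaller of the two — yet in this increasing list Au⁺ sits before Hg²⁺. Nothing else is reversed, so Au⁺ should move one place to the right.

Au⁺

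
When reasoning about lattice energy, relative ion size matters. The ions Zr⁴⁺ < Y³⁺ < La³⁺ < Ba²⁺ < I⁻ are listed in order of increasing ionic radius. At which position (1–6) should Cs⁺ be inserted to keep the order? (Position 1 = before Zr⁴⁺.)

Tabulating Z and e⁻: Zr⁴⁺ has 36 e⁻ (Z=40), Y³⁺ has 36 e⁻ (Z=39), La³⁺ has 54 e⁻ (Z=57), Ba²⁺ has 54 e⁻ (Z=56), Cs⁺ has 54 e⁻ (Z=55), I⁻ has 54 e⁻ (Z=53). Zr⁴⁺ < Y³⁺ (both 36 e⁻, Z=40>39); Y³⁺ < La³⁺ (same group, period 5 vs 6); La³⁺ < Ba²⁺ (isoelectronic, higher Z=57 is smaller); Ba²⁺ < Cs⁺ (both 54 e⁻, Z=56>55); Cs⁺ < I⁻ (both 54 e⁻, Z=55>53).
With Cs⁺ included the full order is Zr⁴⁺ < Y³⁺ < La³⁺ < Ba²⁺ < Cs⁺ < I⁻, so it takes position 5.

5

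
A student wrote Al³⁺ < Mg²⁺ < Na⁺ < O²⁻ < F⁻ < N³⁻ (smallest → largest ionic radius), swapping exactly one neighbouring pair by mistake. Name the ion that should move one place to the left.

F⁻

The pair O²⁻, F⁻ is the wrong way round — both have 10 electrons but Z(F)=9 > Z(O)=8, so F⁻ should be the smaller of the two. All other adjacent pairs agree with periodic trends, so F⁻ is the misplaced ion.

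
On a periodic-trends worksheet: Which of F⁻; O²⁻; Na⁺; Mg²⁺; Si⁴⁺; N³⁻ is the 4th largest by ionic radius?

Na⁺

These species are isoelectronic with 10 electrons. The only difference is the number of protons: Si⁴⁺ (Z=14), Mg²⁺ (Z=12), Na⁺ (Z=11), F⁻ (Z=9), O²⁻ (Z=8), N³⁻ (Z=7). The strongest nuclear pull (Si⁴⁺) gives the smallest ion.
Full ascending order: Si⁴⁺ < Mg²⁺ < Na⁺ < F⁻ < O²⁻ < N³⁻. Counting from the largest, position 4 is Na⁺.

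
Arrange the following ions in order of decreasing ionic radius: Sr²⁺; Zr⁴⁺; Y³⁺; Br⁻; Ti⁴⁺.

Tabulating Z and e⁻: Ti⁴⁺ (Z=22, 18 e⁻), Zr⁴⁺ (Z=40, 36 e⁻), Y³⁺ (Z=39, 36 e⁻), Sr²⁺ (Z=38, 36 e⁻), Br⁻ (Z=35, 36 e⁻). Ti⁴⁺ < Zr⁴⁺ (same group, 1 shell fewer); Zr⁴⁺ < Y³⁺ (both 36 e⁻, Z=40>39); Y³⁺ < Sr²⁺ (both 36 e⁻, Z=39>38); Sr²⁺ < Br⁻ (isoelectronic, higher Z=38 is smaller).

Br⁻ > Sr²⁺ > Y³⁺ > Zr⁴⁺ > Ti⁴⁺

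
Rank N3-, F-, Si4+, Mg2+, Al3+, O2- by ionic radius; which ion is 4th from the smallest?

Each ion has 10 electrons. The ranking follows nuclear charge in reverse — greater Z gives a smaller radius. Si4+ (Z=14), Al3+ (Z=13), Mg2+ (Z=12), F- (Z=9), O2- (Z=8), N3- (Z=7).
That gives Si4+ < Al3+ < Mg2+ < F- < O2- < N3-. From the smallest end, number 4 is F-.

F-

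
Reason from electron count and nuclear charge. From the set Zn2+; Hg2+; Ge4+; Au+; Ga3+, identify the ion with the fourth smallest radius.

Ge4+ has 28 e⁻ (Z=32), Ga3+ has 28 e⁻ (Z=31), Zn2+ has 28 e⁻ (Z=30), Hg2+ has 78 e⁻ (Z=80), Au+ has 78 e⁻ (Z=79). Ge4+ < Ga3+ (isoelectronic, higher Z=32 is smaller); Ga3+ < Zn2+ (both 28 e⁻, Z=31>30); Zn2+ < Hg2+ (same group, 2 shells fewer); Hg2+ < Au+ (isoelectronic, higher Z=80 is smaller).
That gives Ge4+ < Ga3+ < Zn2+ < Hg2+ < Au+. From the smallest end, number 4 is Hg2+.

Hg2+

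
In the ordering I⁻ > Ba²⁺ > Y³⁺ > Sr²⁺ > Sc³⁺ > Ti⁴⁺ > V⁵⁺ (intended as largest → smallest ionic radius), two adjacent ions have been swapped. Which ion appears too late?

Sr²⁺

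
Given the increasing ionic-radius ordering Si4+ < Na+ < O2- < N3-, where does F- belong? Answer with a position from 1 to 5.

3

Each ion has 10 electrons. The ranking follows nuclear charge in reverse — greater Z gives a smaller radius. Si4+ (Z=14), Na+ (Z=11), F- (Z=9), O2- (Z=8), N3- (Z=7).
With F- included the full order is Si4+ < Na+ < F- < O2- < N3-, so it takes position 3.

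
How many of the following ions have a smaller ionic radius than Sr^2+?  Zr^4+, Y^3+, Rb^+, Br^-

2

These species are isoelectronic with 36 electrons. The only difference is the number of protons: Zr^4+ (Z=40), Y^3+ (Z=39), Sr^2+ (Z=38), Rb^+ (Z=37), Br^- (Z=35). The strongest nuclear pull (Zr^4+) gives the smallest ion.
Overall: Zr^4+ < Y^3+ < Sr^2+ < Rb^+ < Br^-. Sr^2+ has 2 below it and 2 above. That's 2.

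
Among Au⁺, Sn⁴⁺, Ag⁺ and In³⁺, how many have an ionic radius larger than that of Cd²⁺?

Sn⁴⁺ has 46 e⁻ (Z=50), In³⁺ has 46 e⁻ (Z=49), Cd²⁺ has 46 e⁻ (Z=48), Ag⁺ has 46 e⁻ (Z=47), Au⁺ has 78 e⁻ (Z=79). Sn⁴⁺ < In³⁺ (isoelectronic, higher Z=50 is smaller); In³⁺ < Cd²⁺ (isoelectronic, higher Z=49 is smaller); Cd²⁺ < Ag⁺ (both 46 e⁻, Z=48>47); Ag⁺ < Au⁺ (same group, period 5 vs 6).
Overall: Sn⁴⁺ < In³⁺ < Cd²⁺ < Ag⁺ < Au⁺. Cd²⁺ has 2 below it and 2 above. So 2 are larger.

2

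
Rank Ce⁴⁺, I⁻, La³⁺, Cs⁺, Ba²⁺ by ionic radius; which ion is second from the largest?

Cs⁺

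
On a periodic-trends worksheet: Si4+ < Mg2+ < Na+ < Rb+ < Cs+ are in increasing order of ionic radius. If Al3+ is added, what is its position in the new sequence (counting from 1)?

2

Tabulating Z and e⁻: Si4+ (Z=14, 10 e⁻), Al3+ (Z=13, 10 e⁻), Mg2+ (Z=12, 10 e⁻), Na+ (Z=11, 10 e⁻), Rb+ (Z=37, 36 e⁻), Cs+ (Z=55, 54 e⁻). Si4+ < Al3+ (both 10 e⁻, Z=14>13); Al3+ < Mg2+ (isoelectronic, higher Z=13 is smaller); Mg2+ < Na+ (isoelectronic, higher Z=12 is smaller); Na+ < Rb+ (same group, 2 shells fewer); Rb+ < Cs+ (same group, period 5 vs 6).
Merged order: Si4+ < Al3+ < Mg2+ < Na+ < Rb+ < Cs+ — Al3+ is number 2.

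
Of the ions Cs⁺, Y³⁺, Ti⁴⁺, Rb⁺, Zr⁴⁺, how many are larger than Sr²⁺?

2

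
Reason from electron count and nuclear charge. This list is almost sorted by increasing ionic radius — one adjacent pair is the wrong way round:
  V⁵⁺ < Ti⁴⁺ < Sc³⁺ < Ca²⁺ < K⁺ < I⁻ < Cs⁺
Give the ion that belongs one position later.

Compare adjacent ions: they are isoelectronic (54 e⁻) and Cs has more protons than I (55 vs 53), making Cs⁺ smaller — yet in this increasing list I⁻ sits before Cs⁺. Nothing else is reversed, so I⁻ should move one place to the right.

I⁻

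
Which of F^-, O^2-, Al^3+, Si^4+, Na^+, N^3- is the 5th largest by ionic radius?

These species are isoelectronic with 10 electrons. The only difference is the number of protons: Si^4+ (Z=14), Al^3+ (Z=13), Na^+ (Z=11), F^- (Z=9), O^2- (Z=8), N^3- (Z=7). The strongest nuclear pull (Si^4+) gives the smallest ion.
Ordering: Si^4+ < Al^3+ < Na^+ < F^- < O^2- < N^3-. The 5th largest is Al^3+.

Al^3+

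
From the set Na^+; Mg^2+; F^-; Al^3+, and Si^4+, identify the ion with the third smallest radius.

Mg^2+

These species are isoelectronic with 10 electrons. The only difference is the number of protons: Si^4+ (Z=14), Al^3+ (Z=13), Mg^2+ (Z=12), Na^+ (Z=11), F^- (Z=9). The strongest nuclear pull (Si^4+) gives the smallest ion.
So the order is Si^4+ < Al^3+ < Mg^2+ < Na^+ < F^-; the 3rd-smallest ion is Mg^2+.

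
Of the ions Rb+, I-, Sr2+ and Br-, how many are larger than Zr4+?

Electron counts and nuclear charges: Zr4+ (Z=40, 36 e⁻), Sr2+ (Z=38, 36 e⁻), Rb+ (Z=37, 36 e⁻), Br- (Z=35, 36 e⁻), I- (Z=53, 54 e⁻). Zr4+ < Sr2+ (isoelectronic, higher Z=40 is smaller); Sr2+ < Rb+ (both 36 e⁻, Z=38>37); Rb+ < Br- (both 36 e⁻, Z=37>35); Br- < I- (same group, 1 shell fewer).
Placing each against Zr4+: smaller — none; larger — Sr2+, Rb+, Br-, I-. That's 4.

4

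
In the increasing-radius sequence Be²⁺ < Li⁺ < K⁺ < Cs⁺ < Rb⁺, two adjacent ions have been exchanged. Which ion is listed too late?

Scanning neighbour by neighbour, only Cs⁺/Rb⁺ violates a trend: same group and charge — period 5 sits above period 6, so Rb⁺ is smaller. That makes Rb⁺ the one sitting a position late relative to where it belongs.

Rb⁺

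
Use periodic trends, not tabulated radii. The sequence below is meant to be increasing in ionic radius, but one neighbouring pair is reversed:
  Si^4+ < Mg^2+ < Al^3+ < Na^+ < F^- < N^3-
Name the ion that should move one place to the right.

Mg^2+

The pair Mg^2+, Al^3+ is the wrong way round — both have 10 electrons but Z(Al)=13 > Z(Mg)=12, so Al^3+ should be the smaller of the two. All other adjacent pairs agree with periodic trends, so Mg^2+ is the misplaced ion.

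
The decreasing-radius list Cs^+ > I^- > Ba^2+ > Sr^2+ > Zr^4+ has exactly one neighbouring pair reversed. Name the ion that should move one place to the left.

Compare adjacent ions: both have 54 electrons but Z(Cs)=55 > Z(I)=53, so Cs^+ should be the smaller of the two — yet in this decreasing list Cs^+ sits before I^-. Nothing else is reversed, so I^- should move one place to the left.

I^-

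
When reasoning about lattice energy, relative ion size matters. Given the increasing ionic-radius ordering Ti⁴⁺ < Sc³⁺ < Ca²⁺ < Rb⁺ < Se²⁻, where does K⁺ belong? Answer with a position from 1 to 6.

4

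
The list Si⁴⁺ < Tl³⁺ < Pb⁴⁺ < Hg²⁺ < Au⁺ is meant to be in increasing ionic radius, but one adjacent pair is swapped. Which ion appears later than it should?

Pb⁴⁺

Check each adjacent pair. Tl³⁺ and Pb⁴⁺ are reversed: they are isoelectronic (78 e⁻) and Pb has more protons than Tl (82 vs 81), making Pb⁴⁺ smaller. No other neighbouring pair contradicts the periodic trends, so Pb⁴⁺ is the ion listed too late.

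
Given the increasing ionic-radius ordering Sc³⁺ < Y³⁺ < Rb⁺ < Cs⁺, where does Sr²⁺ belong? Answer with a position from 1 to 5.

Sc³⁺ has 18 e⁻ (Z=21), Y³⁺ has 36 e⁻ (Z=39), Sr²⁺ has 36 e⁻ (Z=38), Rb⁺ has 36 e⁻ (Z=37), Cs⁺ has 54 e⁻ (Z=55). Sc³⁺ < Y³⁺ (same group, 1 shell fewer); Y³⁺ < Sr²⁺ (both 36 e⁻, Z=39>38); Sr²⁺ < Rb⁺ (isoelectronic, higher Z=38 is smaller); Rb⁺ < Cs⁺ (same group, 1 shell fewer).
With Sr²⁺ included the full order is Sc³⁺ < Y³⁺ < Sr²⁺ < Rb⁺ < Cs⁺, so it takes position 3.

3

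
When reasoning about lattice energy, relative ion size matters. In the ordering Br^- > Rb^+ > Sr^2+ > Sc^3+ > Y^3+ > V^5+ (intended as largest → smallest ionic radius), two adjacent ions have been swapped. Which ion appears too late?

Y^3+

The pair Sc^3+, Y^3+ is the wrong way round — Sc^3+ and Y^3+ are in one column with the same charge; the lighter period-4 ion has one fewer shell and is smaller. All other adjacent pairs agree with periodic trends, so Y^3+ is the misplaced ion.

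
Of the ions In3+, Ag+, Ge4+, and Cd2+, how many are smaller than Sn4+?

1

Tabulating Z and e⁻: Ge4+ (Z=32, 28 e⁻), Sn4+ (Z=50, 46 e⁻), In3+ (Z=49, 46 e⁻), Cd2+ (Z=48, 46 e⁻), Ag+ (Z=47, 46 e⁻). Ge4+ < Sn4+ (same group, period 4 vs 5); Sn4+ < In3+ (isoelectronic, higher Z=50 is smaller); In3+ < Cd2+ (isoelectronic, higher Z=49 is smaller); Cd2+ < Ag+ (both 46 e⁻, Z=48>47).
Relative to Sn4+, the ions that are smaller are Ge4+. That's 1.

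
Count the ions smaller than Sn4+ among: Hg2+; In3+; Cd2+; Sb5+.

Sb5+ (Z=51, 46 e⁻), Sn4+ (Z=50, 46 e⁻), In3+ (Z=49, 46 e⁻), Cd2+ (Z=48, 46 e⁻), Hg2+ (Z=80, 78 e⁻). Sb5+ < Sn4+ (isoelectronic, higher Z=51 is smaller); Sn4+ < In3+ (both 46 e⁻, Z=50>49); In3+ < Cd2+ (both 46 e⁻, Z=49>48); Cd2+ < Hg2+ (same group, period 5 vs 6).
Overall: Sb5+ < Sn4+ < In3+ < Cd2+ < Hg2+. Sn4+ has 1 below it and 3 above. Count: 1.

1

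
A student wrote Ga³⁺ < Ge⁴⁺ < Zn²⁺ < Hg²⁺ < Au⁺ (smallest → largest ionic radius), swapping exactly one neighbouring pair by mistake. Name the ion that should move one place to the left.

Ge⁴⁺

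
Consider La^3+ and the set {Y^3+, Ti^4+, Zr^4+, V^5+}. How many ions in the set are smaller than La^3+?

4

Tabulating Z and e⁻: V^5+: 18 e⁻, Z=23, Ti^4+: 18 e⁻, Z=22, Zr^4+: 36 e⁻, Z=40, Y^3+: 36 e⁻, Z=39, La^3+: 54 e⁻, Z=57. V^5+ < Ti^4+ (isoelectronic, higher Z=23 is smaller); Ti^4+ < Zr^4+ (same group, 1 shell fewer); Zr^4+ < Y^3+ (isoelectronic, higher Z=40 is smaller); Y^3+ < La^3+ (same group, period 5 vs 6).
Relative to La^3+, the ions that are smaller are V^5+, Ti^4+, Zr^4+, Y^3+. That's 4.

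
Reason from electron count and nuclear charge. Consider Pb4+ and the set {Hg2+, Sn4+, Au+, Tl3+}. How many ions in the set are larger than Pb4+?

Sn4+: 46 e⁻, Z=50, Pb4+: 78 e⁻, Z=82, Tl3+: 78 e⁻, Z=81, Hg2+: 78 e⁻, Z=80, Au+: 78 e⁻, Z=79. Sn4+ < Pb4+ (same group, 1 shell fewer); Pb4+ < Tl3+ (isoelectronic, higher Z=82 is smaller); Tl3+ < Hg2+ (both 78 e⁻, Z=81>80); Hg2+ < Au+ (both 78 e⁻, Z=80>79).
Overall: Sn4+ < Pb4+ < Tl3+ < Hg2+ < Au+. Pb4+ has 1 below it and 3 above. Count: 3.

3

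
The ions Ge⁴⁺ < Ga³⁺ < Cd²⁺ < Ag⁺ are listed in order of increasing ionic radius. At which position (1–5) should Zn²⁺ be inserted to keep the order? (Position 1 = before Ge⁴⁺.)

3

First list Z and electron count for each: Ge⁴⁺: 28 e⁻, Z=32, Ga³⁺: 28 e⁻, Z=31, Zn²⁺: 28 e⁻, Z=30, Cd²⁺: 46 e⁻, Z=48, Ag⁺: 46 e⁻, Z=47. Ge⁴⁺ < Ga³⁺ (isoelectronic, higher Z=32 is smaller); Ga³⁺ < Zn²⁺ (isoelectronic, higher Z=31 is smaller); Zn²⁺ < Cd²⁺ (same group, 1 shell fewer); Cd²⁺ < Ag⁺ (isoelectronic, higher Z=48 is smaller).
Putting Zn²⁺ in gives Ge⁴⁺ < Ga³⁺ < Zn²⁺ < Cd²⁺ < Ag⁺; it lands at slot 3.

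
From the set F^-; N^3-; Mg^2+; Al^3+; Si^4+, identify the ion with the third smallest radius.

Mg^2+

All of these have 10 electrons (isoelectronic). With the same electron cloud, the ion with the most protons pulls it in tightest. Nuclear charges: Si^4+ (Z=14), Al^3+ (Z=13), Mg^2+ (Z=12), F^- (Z=9), N^3- (Z=7). Highest Z is smallest.
Full ascending order: Si^4+ < Al^3+ < Mg^2+ < F^- < N^3-. Counting from the smallest, position 3 is Mg^2+.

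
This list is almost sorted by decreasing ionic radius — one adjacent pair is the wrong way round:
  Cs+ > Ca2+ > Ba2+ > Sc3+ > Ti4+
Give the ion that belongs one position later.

Ca2+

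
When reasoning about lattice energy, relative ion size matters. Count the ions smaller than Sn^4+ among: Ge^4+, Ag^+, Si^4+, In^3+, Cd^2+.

2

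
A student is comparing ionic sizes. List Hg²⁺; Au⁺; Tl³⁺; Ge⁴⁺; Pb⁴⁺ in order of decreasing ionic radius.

Electron counts and nuclear charges: Ge⁴⁺ (Z=32, 28 e⁻), Pb⁴⁺ (Z=82, 78 e⁻), Tl³⁺ (Z=81, 78 e⁻), Hg²⁺ (Z=80, 78 e⁻), Au⁺ (Z=79, 78 e⁻). Ge⁴⁺ < Pb⁴⁺ (same group, 2 shells fewer); Pb⁴⁺ < Tl³⁺ (both 78 e⁻, Z=82>81); Tl³⁺ < Hg²⁺ (isoelectronic, higher Z=81 is smaller); Hg²⁺ < Au⁺ (isoelectronic, higher Z=80 is smaller).

Au⁺ > Hg²⁺ > Tl³⁺ > Pb⁴⁺ > Ge⁴⁺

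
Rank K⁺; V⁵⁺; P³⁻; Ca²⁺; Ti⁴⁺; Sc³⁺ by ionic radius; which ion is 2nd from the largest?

All of these have 18 electrons (isoelectronic). With the same electron cloud, the ion with the most protons pulls it in tightest. Nuclear charges: V⁵⁺ (Z=23), Ti⁴⁺ (Z=22), Sc³⁺ (Z=21), Ca²⁺ (Z=20), K⁺ (Z=19), P³⁻ (Z=15). Highest Z is smallest.
Ordering: V⁵⁺ < Ti⁴⁺ < Sc³⁺ < Ca²⁺ < K⁺ < P³⁻. The 2nd largest is K⁺.

K⁺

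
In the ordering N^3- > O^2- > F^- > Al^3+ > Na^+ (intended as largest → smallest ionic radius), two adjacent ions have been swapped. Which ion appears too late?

Scanning neighbour by neighbour, only Al^3+/Na^+ violates a trend: both have 10 electrons but Z(Al)=13 > Z(Na)=11, so Al^3+ should be the smaller of the two. That makes Na^+ the one sitting a position late relative to where it belongs.

Na^+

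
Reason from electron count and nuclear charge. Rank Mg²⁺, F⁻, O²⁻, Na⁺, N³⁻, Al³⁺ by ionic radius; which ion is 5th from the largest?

Mg²⁺

Each ion has 10 electrons. The ranking follows nuclear charge in reverse — greater Z gives a smaller radius. Al³⁺ (Z=13), Mg²⁺ (Z=12), Na⁺ (Z=11), F⁻ (Z=9), O²⁻ (Z=8), N³⁻ (Z=7).
Ordering: Al³⁺ < Mg²⁺ < Na⁺ < F⁻ < O²⁻ < N³⁻. The 5th largest is Mg²⁺.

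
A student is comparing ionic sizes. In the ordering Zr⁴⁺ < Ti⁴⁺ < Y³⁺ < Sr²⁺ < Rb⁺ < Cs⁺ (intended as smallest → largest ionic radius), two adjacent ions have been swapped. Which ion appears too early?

Zr⁴⁺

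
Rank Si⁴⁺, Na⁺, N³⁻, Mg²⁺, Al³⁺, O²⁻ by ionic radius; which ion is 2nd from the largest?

O²⁻

Each ion has 10 electrons. The ranking follows nuclear charge in reverse — greater Z gives a smaller radius. Si⁴⁺ (Z=14), Al³⁺ (Z=13), Mg²⁺ (Z=12), Na⁺ (Z=11), O²⁻ (Z=8), N³⁻ (Z=7).
Ordering: Si⁴⁺ < Al³⁺ < Mg²⁺ < Na⁺ < O²⁻ < N³⁻. The 2nd largest is O²⁻.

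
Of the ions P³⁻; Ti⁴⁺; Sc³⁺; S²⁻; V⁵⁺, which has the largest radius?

These species are isoelectronic with 18 electrons. The only difference is the number of protons: V⁵⁺ (Z=23), Ti⁴⁺ (Z=22), Sc³⁺ (Z=21), S²⁻ (Z=16), P³⁻ (Z=15). The strongest nuclear pull (V⁵⁺) gives the smallest ion.

P³⁻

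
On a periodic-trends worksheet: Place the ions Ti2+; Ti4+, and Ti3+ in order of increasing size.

Ti4+ < Ti3+ < Ti2+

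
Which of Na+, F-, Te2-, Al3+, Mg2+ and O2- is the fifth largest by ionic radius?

Mg2+

Al3+: 10 e⁻, Z=13, Mg2+: 10 e⁻, Z=12, Na+: 10 e⁻, Z=11, F-: 10 e⁻, Z=9, O2-: 10 e⁻, Z=8, Te2-: 54 e⁻, Z=52. Al3+ < Mg2+ (isoelectronic, higher Z=13 is smaller); Mg2+ < Na+ (both 10 e⁻, Z=12>11); Na+ < F- (both 10 e⁻, Z=11>9); F- < O2- (isoelectronic, higher Z=9 is smaller); O2- < Te2- (same group, 3 shells fewer).
Ordering: Al3+ < Mg2+ < Na+ < F- < O2- < Te2-. The fifth largest is Mg2+.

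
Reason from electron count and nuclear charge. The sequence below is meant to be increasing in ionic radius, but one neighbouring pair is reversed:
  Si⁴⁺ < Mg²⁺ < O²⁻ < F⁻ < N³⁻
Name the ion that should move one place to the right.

O²⁻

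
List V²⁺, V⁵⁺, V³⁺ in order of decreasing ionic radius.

For a single element, ionic radius drops as positive charge rises — V⁵⁺ < V²⁺.

V²⁺ > V³⁺ > V⁵⁺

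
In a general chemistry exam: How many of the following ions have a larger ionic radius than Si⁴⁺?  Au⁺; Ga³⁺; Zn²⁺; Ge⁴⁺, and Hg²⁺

5

Tabulating Z and e⁻: Si⁴⁺: 10 e⁻, Z=14, Ge⁴⁺: 28 e⁻, Z=32, Ga³⁺: 28 e⁻, Z=31, Zn²⁺: 28 e⁻, Z=30, Hg²⁺: 78 e⁻, Z=80, Au⁺: 78 e⁻, Z=79. Si⁴⁺ < Ge⁴⁺ (same group, 1 shell fewer); Ge⁴⁺ < Ga³⁺ (both 28 e⁻, Z=32>31); Ga³⁺ < Zn²⁺ (both 28 e⁻, Z=31>30); Zn²⁺ < Hg²⁺ (same group, period 4 vs 6); Hg²⁺ < Au⁺ (both 78 e⁻, Z=80>79).
Relative to Si⁴⁺, the ions that are larger are Ge⁴⁺, Ga³⁺, Zn²⁺, Hg²⁺, Au⁺. That's 5.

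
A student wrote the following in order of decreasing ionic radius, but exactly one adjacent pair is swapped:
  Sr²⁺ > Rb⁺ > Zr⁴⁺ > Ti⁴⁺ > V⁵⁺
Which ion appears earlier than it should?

Sr²⁺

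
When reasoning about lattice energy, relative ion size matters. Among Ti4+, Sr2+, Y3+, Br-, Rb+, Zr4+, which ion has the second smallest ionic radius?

Zr4+

Ti4+ has 18 e⁻ (Z=22), Zr4+ has 36 e⁻ (Z=40), Y3+ has 36 e⁻ (Z=39), Sr2+ has 36 e⁻ (Z=38), Rb+ has 36 e⁻ (Z=37), Br- has 36 e⁻ (Z=35). Ti4+ < Zr4+ (same group, period 4 vs 5); Zr4+ < Y3+ (both 36 e⁻, Z=40>39); Y3+ < Sr2+ (both 36 e⁻, Z=39>38); Sr2+ < Rb+ (isoelectronic, higher Z=38 is smaller); Rb+ < Br- (isoelectronic, higher Z=37 is smaller).
So the order is Ti4+ < Zr4+ < Y3+ < Sr2+ < Rb+ < Br-; the 2nd-smallest ion is Zr4+.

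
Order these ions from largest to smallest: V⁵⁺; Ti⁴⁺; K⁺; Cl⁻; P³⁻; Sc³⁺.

P³⁻ > Cl⁻ > K⁺ > Sc³⁺ > Ti⁴⁺ > V⁵⁺

These species are isoelectronic with 18 electrons. The only difference is the number of protons: V⁵⁺ (Z=23), Ti⁴⁺ (Z=22), Sc³⁺ (Z=21), K⁺ (Z=19), Cl⁻ (Z=17), P³⁻ (Z=15). The strongest nuclear pull (V⁵⁺) gives the smallest ion.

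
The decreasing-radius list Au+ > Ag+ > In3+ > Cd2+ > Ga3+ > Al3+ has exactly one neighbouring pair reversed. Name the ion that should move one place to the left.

Scanning neighbour by neighbour, only In3+/Cd2+ violates a trend: In3+ and Cd2+ share 46 electrons; the higher nuclear charge on In (Z=49) contracts it more, so In3+ < Cd2+. That makes Cd2+ the one sitting a position late relative to where it belongs.

Cd2+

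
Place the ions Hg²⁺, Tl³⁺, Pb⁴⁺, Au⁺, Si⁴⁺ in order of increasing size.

Si⁴⁺ < Pb⁴⁺ < Tl³⁺ < Hg²⁺ < Au⁺

Tabulating Z and e⁻: Si⁴⁺: 10 e⁻, Z=14, Pb⁴⁺: 78 e⁻, Z=82, Tl³⁺: 78 e⁻, Z=81, Hg²⁺: 78 e⁻, Z=80, Au⁺: 78 e⁻, Z=79. Si⁴⁺ < Pb⁴⁺ (same group, period 3 vs 6); Pb⁴⁺ < Tl³⁺ (isoelectronic, higher Z=82 is smaller); Tl³⁺ < Hg²⁺ (isoelectronic, higher Z=81 is smaller); Hg²⁺ < Au⁺ (isoelectronic, higher Z=80 is smaller).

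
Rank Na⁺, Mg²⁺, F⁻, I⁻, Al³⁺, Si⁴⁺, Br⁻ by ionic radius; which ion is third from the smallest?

Si⁴⁺ (Z=14, 10 e⁻), Al³⁺ (Z=13, 10 e⁻), Mg²⁺ (Z=12, 10 e⁻), Na⁺ (Z=11, 10 e⁻), F⁻ (Z=9, 10 e⁻), Br⁻ (Z=35, 36 e⁻), I⁻ (Z=53, 54 e⁻). Si⁴⁺ < Al³⁺ (isoelectronic, higher Z=14 is smaller); Al³⁺ < Mg²⁺ (isoelectronic, higher Z=13 is smaller); Mg²⁺ < Na⁺ (both 10 e⁻, Z=12>11); Na⁺ < F⁻ (isoelectronic, higher Z=11 is smaller); F⁻ < Br⁻ (same group, 2 shells fewer); Br⁻ < I⁻ (same group, period 4 vs 5).
Ordering: Si⁴⁺ < Al³⁺ < Mg²⁺ < Na⁺ < F⁻ < Br⁻ < I⁻. The third smallest is Mg²⁺.

Mg²⁺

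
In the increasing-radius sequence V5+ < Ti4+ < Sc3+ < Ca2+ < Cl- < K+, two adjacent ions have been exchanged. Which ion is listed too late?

Compare adjacent ions: K+ and Cl- share 18 electrons; the higher nuclear charge on K (Z=19) contracts it more, so K+ < Cl- — yet in this increasing list Cl- sits before K+. Nothing else is reversed, so K+ should move one place to the left.

K+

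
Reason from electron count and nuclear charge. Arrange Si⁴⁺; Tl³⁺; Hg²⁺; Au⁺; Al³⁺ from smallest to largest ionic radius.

Si⁴⁺ < Al³⁺ < Tl³⁺ < Hg²⁺ < Au⁺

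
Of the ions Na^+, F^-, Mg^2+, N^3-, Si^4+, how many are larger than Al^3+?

These species are isoelectronic with 10 electrons. The only difference is the number of protons: Si^4+ (Z=14), Al^3+ (Z=13), Mg^2+ (Z=12), Na^+ (Z=11), F^- (Z=9), N^3- (Z=7). The strongest nuclear pull (Si^4+) gives the smallest ion.
Overall: Si^4+ < Al^3+ < Mg^2+ < Na^+ < F^- < N^3-. Al^3+ has 1 below it and 4 above. Count: 4.

4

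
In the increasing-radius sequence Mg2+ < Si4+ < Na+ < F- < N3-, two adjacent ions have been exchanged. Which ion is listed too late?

Si4+

Scanning neighbour by neighbour, only Mg2+/Si4+ violates a trend: they are isoelectronic (10 e⁻) and Si has more protons than Mg (14 vs 12), making Si4+ smaller. That makes Si4+ the one sitting a position late relative to where it belongs.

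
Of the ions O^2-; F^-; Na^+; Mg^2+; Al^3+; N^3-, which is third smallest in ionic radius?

Na^+

These species are isoelectronic with 10 electrons. The only difference is the number of protons: Al^3+ (Z=13), Mg^2+ (Z=12), Na^+ (Z=11), F^- (Z=9), O^2- (Z=8), N^3- (Z=7). The strongest nuclear pull (Al^3+) gives the smallest ion.
Full ascending order: Al^3+ < Mg^2+ < Na^+ < F^- < O^2- < N^3-. Counting from the smallest, position 3 is Na^+.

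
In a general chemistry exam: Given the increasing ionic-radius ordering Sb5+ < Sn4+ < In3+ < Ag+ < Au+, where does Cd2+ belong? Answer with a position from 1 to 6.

4

First list Z and electron count for each: Sb5+ (Z=51, 46 e⁻), Sn4+ (Z=50, 46 e⁻), In3+ (Z=49, 46 e⁻), Cd2+ (Z=48, 46 e⁻), Ag+ (Z=47, 46 e⁻), Au+ (Z=79, 78 e⁻). Sb5+ < Sn4+ (isoelectronic, higher Z=51 is smaller); Sn4+ < In3+ (isoelectronic, higher Z=50 is smaller); In3+ < Cd2+ (both 46 e⁻, Z=49>48); Cd2+ < Ag+ (both 46 e⁻, Z=48>47); Ag+ < Au+ (same group, 1 shell fewer).
With Cd2+ included the full order is Sb5+ < Sn4+ < In3+ < Cd2+ < Ag+ < Au+, so it takes position 4.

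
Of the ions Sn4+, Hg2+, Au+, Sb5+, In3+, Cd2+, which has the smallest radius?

Work out protons and electrons: Sb5+ (Z=51, 46 e⁻), Sn4+ (Z=50, 46 e⁻), In3+ (Z=49, 46 e⁻), Cd2+ (Z=48, 46 e⁻), Hg2+ (Z=80, 78 e⁻), Au+ (Z=79, 78 e⁻). Sb5+ < Sn4+ (isoelectronic, higher Z=51 is smaller); Sn4+ < In3+ (isoelectronic, higher Z=50 is smaller); In3+ < Cd2+ (isoelectronic, higher Z=49 is smaller); Cd2+ < Hg2+ (same group, period 5 vs 6); Hg2+ < Au+ (both 78 e⁻, Z=80>79).

Sb5+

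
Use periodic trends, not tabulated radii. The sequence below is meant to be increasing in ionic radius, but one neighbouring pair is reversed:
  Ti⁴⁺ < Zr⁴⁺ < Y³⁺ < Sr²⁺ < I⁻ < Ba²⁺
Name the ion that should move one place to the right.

I⁻

Check each adjacent pair. I⁻ and Ba²⁺ are reversed: they are isoelectronic (54 e⁻) and Ba has more protons than I (56 vs 53), making Ba²⁺ smaller. No other neighbouring pair contradicts the periodic trends, so I⁻ is the ion listed too early.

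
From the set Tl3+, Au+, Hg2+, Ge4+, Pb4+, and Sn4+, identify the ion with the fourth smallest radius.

First list Z and electron count for each: Ge4+ (Z=32, 28 e⁻), Sn4+ (Z=50, 46 e⁻), Pb4+ (Z=82, 78 e⁻), Tl3+ (Z=81, 78 e⁻), Hg2+ (Z=80, 78 e⁻), Au+ (Z=79, 78 e⁻). Ge4+ < Sn4+ (same group, period 4 vs 5); Sn4+ < Pb4+ (same group, period 5 vs 6); Pb4+ < Tl3+ (isoelectronic, higher Z=82 is smaller); Tl3+ < Hg2+ (both 78 e⁻, Z=81>80); Hg2+ < Au+ (both 78 e⁻, Z=80>79).
That gives Ge4+ < Sn4+ < Pb4+ < Tl3+ < Hg2+ < Au+. From the smallest end, number 4 is Tl3+.

Tl3+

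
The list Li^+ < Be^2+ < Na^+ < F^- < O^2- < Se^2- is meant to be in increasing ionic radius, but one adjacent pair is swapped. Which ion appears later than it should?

The pair Li^+, Be^2+ is the wrong way round — both have 2 electrons but Z(Be)=4 > Z(Li)=3, so Be^2+ should be the smaller of the two. All other adjacent pairs agree with periodic trends, so Be^2+ is the misplaced ion.

Be^2+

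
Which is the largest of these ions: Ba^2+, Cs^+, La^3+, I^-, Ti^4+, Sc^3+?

First list Z and electron count for each: Ti^4+: 18 e⁻, Z=22, Sc^3+: 18 e⁻, Z=21, La^3+: 54 e⁻, Z=57, Ba^2+: 54 e⁻, Z=56, Cs^+: 54 e⁻, Z=55, I^-: 54 e⁻, Z=53. Ti^4+ < Sc^3+ (both 18 e⁻, Z=22>21); Sc^3+ < La^3+ (same group, 2 shells fewer); La^3+ < Ba^2+ (both 54 e⁻, Z=57>56); Ba^2+ < Cs^+ (both 54 e⁻, Z=56>55); Cs^+ < I^- (both 54 e⁻, Z=55>53).

I^-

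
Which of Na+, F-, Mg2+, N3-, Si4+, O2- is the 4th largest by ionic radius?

All of these have 10 electrons (isoelectronic). With the same electron cloud, the ion with the most protons pulls it in tightest. Nuclear charges: Si4+ (Z=14), Mg2+ (Z=12), Na+ (Z=11), F- (Z=9), O2- (Z=8), N3- (Z=7). Highest Z is smallest.
Full ascending order: Si4+ < Mg2+ < Na+ < F- < O2- < N3-. Counting from the largest, position 4 is Na+.

Na+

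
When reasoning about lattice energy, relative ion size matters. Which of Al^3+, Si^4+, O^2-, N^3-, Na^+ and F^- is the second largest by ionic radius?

O^2-

These species are isoelectronic with 10 electrons. The only difference is the number of protons: Si^4+ (Z=14), Al^3+ (Z=13), Na^+ (Z=11), F^- (Z=9), O^2- (Z=8), N^3- (Z=7). The strongest nuclear pull (Si^4+) gives the smallest ion.
Full ascending order: Si^4+ < Al^3+ < Na^+ < F^- < O^2- < N^3-. Counting from the largest, position 2 is O^2-.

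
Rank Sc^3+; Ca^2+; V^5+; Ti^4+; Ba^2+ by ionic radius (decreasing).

Ba^2+ > Ca^2+ > Sc^3+ > Ti^4+ > V^5+

Electron counts and nuclear charges: V^5+: 18 e⁻, Z=23, Ti^4+: 18 e⁻, Z=22, Sc^3+: 18 e⁻, Z=21, Ca^2+: 18 e⁻, Z=20, Ba^2+: 54 e⁻, Z=56. V^5+ < Ti^4+ (both 18 e⁻, Z=23>22); Ti^4+ < Sc^3+ (isoelectronic, higher Z=22 is smaller); Sc^3+ < Ca^2+ (both 18 e⁻, Z=21>20); Ca^2+ < Ba^2+ (same group, 2 shells fewer).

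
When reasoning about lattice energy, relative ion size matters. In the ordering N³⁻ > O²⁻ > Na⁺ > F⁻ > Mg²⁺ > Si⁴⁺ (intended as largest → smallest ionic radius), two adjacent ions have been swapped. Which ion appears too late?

F⁻

Compare adjacent ions: Na⁺ and F⁻ share 10 electrons; the higher nuclear charge on Na (Z=11) contracts it more, so Na⁺ < F⁻ — yet in this decreasing list Na⁺ sits before F⁻. Nothing else is reversed, so F⁻ should move one place to the left.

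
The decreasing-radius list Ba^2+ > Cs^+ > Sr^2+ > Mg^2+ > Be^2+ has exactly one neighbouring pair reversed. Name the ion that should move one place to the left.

Compare adjacent ions: Ba^2+ and Cs^+ share 54 electrons; the higher nuclear charge on Ba (Z=56) contracts it more, so Ba^2+ < Cs^+ — yet in this decreasing list Ba^2+ sits before Cs^+. Nothing else is reversed, so Cs^+ should move one place to the left.

Cs^+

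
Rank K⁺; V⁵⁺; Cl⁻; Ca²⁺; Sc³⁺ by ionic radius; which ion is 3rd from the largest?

All of these have 18 electrons (isoelectronic). With the same electron cloud, the ion with the most protons pulls it in tightest. Nuclear charges: V⁵⁺ (Z=23), Sc³⁺ (Z=21), Ca²⁺ (Z=20), K⁺ (Z=19), Cl⁻ (Z=17). Highest Z is smallest.
So the order is V⁵⁺ < Sc³⁺ < Ca²⁺ < K⁺ < Cl⁻; the 3rd-largest ion is Ca²⁺.

Ca²⁺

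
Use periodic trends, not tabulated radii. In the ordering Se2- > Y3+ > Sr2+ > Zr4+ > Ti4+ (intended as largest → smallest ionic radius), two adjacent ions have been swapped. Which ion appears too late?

Sr2+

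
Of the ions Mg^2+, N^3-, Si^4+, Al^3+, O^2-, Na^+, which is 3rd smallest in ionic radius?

These species are isoelectronic with 10 electrons. The only difference is the number of protons: Si^4+ (Z=14), Al^3+ (Z=13), Mg^2+ (Z=12), Na^+ (Z=11), O^2- (Z=8), N^3- (Z=7). The strongest nuclear pull (Si^4+) gives the smallest ion.
That gives Si^4+ < Al^3+ < Mg^2+ < Na^+ < O^2- < N^3-. From the smallest end, number 3 is Mg^2+.

Mg^2+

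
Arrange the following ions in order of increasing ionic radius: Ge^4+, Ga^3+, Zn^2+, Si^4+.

Si^4+ < Ge^4+ < Ga^3+ < Zn^2+

Work out protons and electrons: Si^4+: 10 e⁻, Z=14, Ge^4+: 28 e⁻, Z=32, Ga^3+: 28 e⁻, Z=31, Zn^2+: 28 e⁻, Z=30. Si^4+ < Ge^4+ (same group, 1 shell fewer); Ge^4+ < Ga^3+ (both 28 e⁻, Z=32>31); Ga^3+ < Zn^2+ (isoelectronic, higher Z=31 is smaller).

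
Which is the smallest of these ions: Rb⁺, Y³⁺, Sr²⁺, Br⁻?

These species are isoelectronic with 36 electrons. The only difference is the number of protons: Y³⁺ (Z=39), Sr²⁺ (Z=38), Rb⁺ (Z=37), Br⁻ (Z=35). The strongest nuclear pull (Y³⁺) gives the smallest ion.

Y³⁺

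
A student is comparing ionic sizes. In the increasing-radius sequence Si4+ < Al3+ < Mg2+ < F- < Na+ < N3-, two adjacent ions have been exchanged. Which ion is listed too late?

Na+

Scanning neighbour by neighbour, only F-/Na+ violates a trend: Na+ and F- share 10 electrons; the higher nuclear charge on Na (Z=11) contracts it more, so Na+ < F-. That makes Na+ the one sitting a position late relative to where it belongs.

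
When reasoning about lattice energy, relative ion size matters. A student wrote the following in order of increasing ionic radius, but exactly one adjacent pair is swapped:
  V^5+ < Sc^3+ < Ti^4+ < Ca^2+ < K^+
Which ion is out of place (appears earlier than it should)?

Check each adjacent pair. Sc^3+ and Ti^4+ are reversed: Ti^4+ and Sc^3+ share 18 electrons; the higher nuclear charge on Ti (Z=22) contracts it more, so Ti^4+ < Sc^3+. No other neighbouring pair contradicts the periodic trends, so Sc^3+ is the ion listed too early.

Sc^3+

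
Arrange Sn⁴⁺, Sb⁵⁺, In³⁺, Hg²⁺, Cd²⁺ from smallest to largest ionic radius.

Sb⁵⁺ < Sn⁴⁺ < In³⁺ < Cd²⁺ < Hg²⁺

First list Z and electron count for each: Sb⁵⁺ (Z=51, 46 e⁻), Sn⁴⁺ (Z=50, 46 e⁻), In³⁺ (Z=49, 46 e⁻), Cd²⁺ (Z=48, 46 e⁻), Hg²⁺ (Z=80, 78 e⁻). Sb⁵⁺ < Sn⁴⁺ (isoelectronic, higher Z=51 is smaller); Sn⁴⁺ < In³⁺ (both 46 e⁻, Z=50>49); In³⁺ < Cd²⁺ (both 46 e⁻, Z=49>48); Cd²⁺ < Hg²⁺ (same group, period 5 vs 6).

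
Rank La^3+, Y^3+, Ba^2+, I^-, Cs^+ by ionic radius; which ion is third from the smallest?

Tabulating Z and e⁻: Y^3+ (Z=39, 36 e⁻), La^3+ (Z=57, 54 e⁻), Ba^2+ (Z=56, 54 e⁻), Cs^+ (Z=55, 54 e⁻), I^- (Z=53, 54 e⁻). Y^3+ < La^3+ (same group, 1 shell fewer); La^3+ < Ba^2+ (both 54 e⁻, Z=57>56); Ba^2+ < Cs^+ (both 54 e⁻, Z=56>55); Cs^+ < I^- (both 54 e⁻, Z=55>53).
That gives Y^3+ < La^3+ < Ba^2+ < Cs^+ < I^-. From the smallest end, number 3 is Ba^2+.

Ba^2+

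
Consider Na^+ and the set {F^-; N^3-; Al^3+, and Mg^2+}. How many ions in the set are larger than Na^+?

All of these have 10 electrons (isoelectronic). With the same electron cloud, the ion with the most protons pulls it in tightest. Nuclear charges: Al^3+ (Z=13), Mg^2+ (Z=12), Na^+ (Z=11), F^- (Z=9), N^3- (Z=7). Highest Z is smallest.
Overall: Al^3+ < Mg^2+ < Na^+ < F^- < N^3-. Na^+ has 2 below it and 2 above. So 2 are larger.

2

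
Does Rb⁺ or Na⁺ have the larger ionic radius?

Rb⁺

These ions sit in one column with identical charge. Each step down the periodic table adds a principal shell, increasing the radius.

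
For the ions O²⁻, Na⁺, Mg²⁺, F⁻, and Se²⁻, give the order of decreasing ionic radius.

Se²⁻ > O²⁻ > F⁻ > Na⁺ > Mg²⁺

First list Z and electron count for each: Mg²⁺ (Z=12, 10 e⁻), Na⁺ (Z=11, 10 e⁻), F⁻ (Z=9, 10 e⁻), O²⁻ (Z=8, 10 e⁻), Se²⁻ (Z=34, 36 e⁻). Mg²⁺ < Na⁺ (isoelectronic, higher Z=12 is smaller); Na⁺ < F⁻ (isoelectronic, higher Z=11 is smaller); F⁻ < O²⁻ (both 10 e⁻, Z=9>8); O²⁻ < Se²⁻ (same group, period 2 vs 4).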